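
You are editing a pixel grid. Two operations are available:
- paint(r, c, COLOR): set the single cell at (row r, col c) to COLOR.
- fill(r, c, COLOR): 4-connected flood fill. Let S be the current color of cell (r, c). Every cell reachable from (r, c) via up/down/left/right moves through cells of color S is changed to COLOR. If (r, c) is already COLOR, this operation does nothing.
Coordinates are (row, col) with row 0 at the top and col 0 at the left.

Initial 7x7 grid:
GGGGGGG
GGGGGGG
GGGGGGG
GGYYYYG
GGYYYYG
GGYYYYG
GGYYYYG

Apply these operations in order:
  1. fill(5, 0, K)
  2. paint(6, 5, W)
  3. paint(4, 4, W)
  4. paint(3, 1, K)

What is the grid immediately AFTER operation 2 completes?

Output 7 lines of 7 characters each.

After op 1 fill(5,0,K) [33 cells changed]:
KKKKKKK
KKKKKKK
KKKKKKK
KKYYYYK
KKYYYYK
KKYYYYK
KKYYYYK
After op 2 paint(6,5,W):
KKKKKKK
KKKKKKK
KKKKKKK
KKYYYYK
KKYYYYK
KKYYYYK
KKYYYWK

Answer: KKKKKKK
KKKKKKK
KKKKKKK
KKYYYYK
KKYYYYK
KKYYYYK
KKYYYWK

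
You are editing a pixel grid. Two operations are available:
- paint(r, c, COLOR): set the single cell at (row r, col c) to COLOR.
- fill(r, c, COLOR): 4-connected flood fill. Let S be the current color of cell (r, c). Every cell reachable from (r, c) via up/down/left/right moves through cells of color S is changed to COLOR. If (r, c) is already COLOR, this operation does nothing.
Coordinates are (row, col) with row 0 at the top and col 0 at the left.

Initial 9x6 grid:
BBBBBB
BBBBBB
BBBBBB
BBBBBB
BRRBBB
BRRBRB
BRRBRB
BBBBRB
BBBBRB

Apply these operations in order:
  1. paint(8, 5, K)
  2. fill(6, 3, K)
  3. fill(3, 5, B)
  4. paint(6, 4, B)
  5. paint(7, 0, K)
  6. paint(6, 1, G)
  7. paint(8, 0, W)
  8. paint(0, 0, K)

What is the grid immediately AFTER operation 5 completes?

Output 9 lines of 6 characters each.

Answer: BBBBBB
BBBBBB
BBBBBB
BBBBBB
BRRBBB
BRRBRB
BRRBBB
KBBBRB
BBBBRB

Derivation:
After op 1 paint(8,5,K):
BBBBBB
BBBBBB
BBBBBB
BBBBBB
BRRBBB
BRRBRB
BRRBRB
BBBBRB
BBBBRK
After op 2 fill(6,3,K) [43 cells changed]:
KKKKKK
KKKKKK
KKKKKK
KKKKKK
KRRKKK
KRRKRK
KRRKRK
KKKKRK
KKKKRK
After op 3 fill(3,5,B) [44 cells changed]:
BBBBBB
BBBBBB
BBBBBB
BBBBBB
BRRBBB
BRRBRB
BRRBRB
BBBBRB
BBBBRB
After op 4 paint(6,4,B):
BBBBBB
BBBBBB
BBBBBB
BBBBBB
BRRBBB
BRRBRB
BRRBBB
BBBBRB
BBBBRB
After op 5 paint(7,0,K):
BBBBBB
BBBBBB
BBBBBB
BBBBBB
BRRBBB
BRRBRB
BRRBBB
KBBBRB
BBBBRB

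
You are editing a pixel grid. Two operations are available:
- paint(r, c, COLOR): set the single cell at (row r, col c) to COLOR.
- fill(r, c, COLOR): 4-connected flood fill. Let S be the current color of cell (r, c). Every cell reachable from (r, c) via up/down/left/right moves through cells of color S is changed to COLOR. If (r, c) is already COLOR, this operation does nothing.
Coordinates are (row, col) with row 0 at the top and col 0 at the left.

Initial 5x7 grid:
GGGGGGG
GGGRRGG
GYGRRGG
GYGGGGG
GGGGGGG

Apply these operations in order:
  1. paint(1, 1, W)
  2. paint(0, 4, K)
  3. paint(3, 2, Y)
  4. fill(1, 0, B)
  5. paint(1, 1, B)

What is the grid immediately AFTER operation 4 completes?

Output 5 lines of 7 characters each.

After op 1 paint(1,1,W):
GGGGGGG
GWGRRGG
GYGRRGG
GYGGGGG
GGGGGGG
After op 2 paint(0,4,K):
GGGGKGG
GWGRRGG
GYGRRGG
GYGGGGG
GGGGGGG
After op 3 paint(3,2,Y):
GGGGKGG
GWGRRGG
GYGRRGG
GYYGGGG
GGGGGGG
After op 4 fill(1,0,B) [26 cells changed]:
BBBBKBB
BWBRRBB
BYBRRBB
BYYBBBB
BBBBBBB

Answer: BBBBKBB
BWBRRBB
BYBRRBB
BYYBBBB
BBBBBBB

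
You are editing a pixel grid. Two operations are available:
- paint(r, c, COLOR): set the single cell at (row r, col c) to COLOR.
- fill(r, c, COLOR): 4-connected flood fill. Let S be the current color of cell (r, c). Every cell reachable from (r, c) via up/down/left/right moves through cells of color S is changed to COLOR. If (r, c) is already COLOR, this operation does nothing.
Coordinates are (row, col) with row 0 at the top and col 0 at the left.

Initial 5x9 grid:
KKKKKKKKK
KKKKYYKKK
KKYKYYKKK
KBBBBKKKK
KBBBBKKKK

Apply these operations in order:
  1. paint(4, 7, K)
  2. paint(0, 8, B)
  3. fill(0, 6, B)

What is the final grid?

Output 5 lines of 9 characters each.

Answer: BBBBBBBBB
BBBBYYBBB
BBYBYYBBB
BBBBBBBBB
BBBBBBBBB

Derivation:
After op 1 paint(4,7,K):
KKKKKKKKK
KKKKYYKKK
KKYKYYKKK
KBBBBKKKK
KBBBBKKKK
After op 2 paint(0,8,B):
KKKKKKKKB
KKKKYYKKK
KKYKYYKKK
KBBBBKKKK
KBBBBKKKK
After op 3 fill(0,6,B) [31 cells changed]:
BBBBBBBBB
BBBBYYBBB
BBYBYYBBB
BBBBBBBBB
BBBBBBBBB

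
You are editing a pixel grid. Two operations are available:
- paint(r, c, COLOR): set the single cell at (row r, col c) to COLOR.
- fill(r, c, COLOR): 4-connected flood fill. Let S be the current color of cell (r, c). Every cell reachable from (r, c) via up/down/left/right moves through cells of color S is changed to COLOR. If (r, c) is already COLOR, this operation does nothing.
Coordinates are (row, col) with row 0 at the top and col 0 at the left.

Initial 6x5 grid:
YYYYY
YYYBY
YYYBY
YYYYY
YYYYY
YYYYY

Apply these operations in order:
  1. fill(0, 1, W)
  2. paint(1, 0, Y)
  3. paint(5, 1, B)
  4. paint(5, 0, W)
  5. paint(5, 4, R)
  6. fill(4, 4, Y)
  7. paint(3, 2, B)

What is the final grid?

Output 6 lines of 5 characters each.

Answer: YYYYY
YYYBY
YYYBY
YYBYY
YYYYY
YBYYR

Derivation:
After op 1 fill(0,1,W) [28 cells changed]:
WWWWW
WWWBW
WWWBW
WWWWW
WWWWW
WWWWW
After op 2 paint(1,0,Y):
WWWWW
YWWBW
WWWBW
WWWWW
WWWWW
WWWWW
After op 3 paint(5,1,B):
WWWWW
YWWBW
WWWBW
WWWWW
WWWWW
WBWWW
After op 4 paint(5,0,W):
WWWWW
YWWBW
WWWBW
WWWWW
WWWWW
WBWWW
After op 5 paint(5,4,R):
WWWWW
YWWBW
WWWBW
WWWWW
WWWWW
WBWWR
After op 6 fill(4,4,Y) [25 cells changed]:
YYYYY
YYYBY
YYYBY
YYYYY
YYYYY
YBYYR
After op 7 paint(3,2,B):
YYYYY
YYYBY
YYYBY
YYBYY
YYYYY
YBYYR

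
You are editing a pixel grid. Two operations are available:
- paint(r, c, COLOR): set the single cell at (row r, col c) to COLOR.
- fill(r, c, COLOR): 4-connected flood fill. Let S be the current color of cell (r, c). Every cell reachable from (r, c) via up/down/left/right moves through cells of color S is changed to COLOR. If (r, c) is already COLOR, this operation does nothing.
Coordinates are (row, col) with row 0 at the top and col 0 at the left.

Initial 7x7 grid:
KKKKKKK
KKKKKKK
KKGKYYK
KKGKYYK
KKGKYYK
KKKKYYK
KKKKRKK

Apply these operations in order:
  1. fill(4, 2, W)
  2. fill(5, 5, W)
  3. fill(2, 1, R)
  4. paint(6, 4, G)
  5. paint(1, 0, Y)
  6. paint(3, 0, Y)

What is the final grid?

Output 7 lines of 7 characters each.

Answer: RRRRRRR
YRRRRRR
RRWRWWR
YRWRWWR
RRWRWWR
RRRRWWR
RRRRGRR

Derivation:
After op 1 fill(4,2,W) [3 cells changed]:
KKKKKKK
KKKKKKK
KKWKYYK
KKWKYYK
KKWKYYK
KKKKYYK
KKKKRKK
After op 2 fill(5,5,W) [8 cells changed]:
KKKKKKK
KKKKKKK
KKWKWWK
KKWKWWK
KKWKWWK
KKKKWWK
KKKKRKK
After op 3 fill(2,1,R) [37 cells changed]:
RRRRRRR
RRRRRRR
RRWRWWR
RRWRWWR
RRWRWWR
RRRRWWR
RRRRRRR
After op 4 paint(6,4,G):
RRRRRRR
RRRRRRR
RRWRWWR
RRWRWWR
RRWRWWR
RRRRWWR
RRRRGRR
After op 5 paint(1,0,Y):
RRRRRRR
YRRRRRR
RRWRWWR
RRWRWWR
RRWRWWR
RRRRWWR
RRRRGRR
After op 6 paint(3,0,Y):
RRRRRRR
YRRRRRR
RRWRWWR
YRWRWWR
RRWRWWR
RRRRWWR
RRRRGRR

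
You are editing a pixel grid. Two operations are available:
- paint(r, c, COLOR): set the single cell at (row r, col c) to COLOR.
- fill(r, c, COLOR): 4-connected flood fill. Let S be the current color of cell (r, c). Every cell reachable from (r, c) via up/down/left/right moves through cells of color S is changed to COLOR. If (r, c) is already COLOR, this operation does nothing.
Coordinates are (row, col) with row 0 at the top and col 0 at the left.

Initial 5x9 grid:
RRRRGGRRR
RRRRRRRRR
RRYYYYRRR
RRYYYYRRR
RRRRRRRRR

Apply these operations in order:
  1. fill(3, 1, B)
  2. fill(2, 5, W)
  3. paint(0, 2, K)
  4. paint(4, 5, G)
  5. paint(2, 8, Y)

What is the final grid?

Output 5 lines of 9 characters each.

After op 1 fill(3,1,B) [35 cells changed]:
BBBBGGBBB
BBBBBBBBB
BBYYYYBBB
BBYYYYBBB
BBBBBBBBB
After op 2 fill(2,5,W) [8 cells changed]:
BBBBGGBBB
BBBBBBBBB
BBWWWWBBB
BBWWWWBBB
BBBBBBBBB
After op 3 paint(0,2,K):
BBKBGGBBB
BBBBBBBBB
BBWWWWBBB
BBWWWWBBB
BBBBBBBBB
After op 4 paint(4,5,G):
BBKBGGBBB
BBBBBBBBB
BBWWWWBBB
BBWWWWBBB
BBBBBGBBB
After op 5 paint(2,8,Y):
BBKBGGBBB
BBBBBBBBB
BBWWWWBBY
BBWWWWBBB
BBBBBGBBB

Answer: BBKBGGBBB
BBBBBBBBB
BBWWWWBBY
BBWWWWBBB
BBBBBGBBB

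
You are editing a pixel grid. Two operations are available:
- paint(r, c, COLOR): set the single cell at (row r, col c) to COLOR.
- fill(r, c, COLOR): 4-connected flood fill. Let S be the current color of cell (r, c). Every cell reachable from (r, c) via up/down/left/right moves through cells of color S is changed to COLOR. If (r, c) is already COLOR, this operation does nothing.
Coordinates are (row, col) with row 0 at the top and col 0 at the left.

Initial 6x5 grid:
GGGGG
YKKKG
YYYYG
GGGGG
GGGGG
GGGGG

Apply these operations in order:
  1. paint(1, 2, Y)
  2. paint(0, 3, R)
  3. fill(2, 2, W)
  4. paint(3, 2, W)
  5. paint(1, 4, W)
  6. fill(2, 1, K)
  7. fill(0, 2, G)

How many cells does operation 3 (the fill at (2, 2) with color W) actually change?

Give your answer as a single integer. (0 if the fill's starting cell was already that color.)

After op 1 paint(1,2,Y):
GGGGG
YKYKG
YYYYG
GGGGG
GGGGG
GGGGG
After op 2 paint(0,3,R):
GGGRG
YKYKG
YYYYG
GGGGG
GGGGG
GGGGG
After op 3 fill(2,2,W) [6 cells changed]:
GGGRG
WKWKG
WWWWG
GGGGG
GGGGG
GGGGG

Answer: 6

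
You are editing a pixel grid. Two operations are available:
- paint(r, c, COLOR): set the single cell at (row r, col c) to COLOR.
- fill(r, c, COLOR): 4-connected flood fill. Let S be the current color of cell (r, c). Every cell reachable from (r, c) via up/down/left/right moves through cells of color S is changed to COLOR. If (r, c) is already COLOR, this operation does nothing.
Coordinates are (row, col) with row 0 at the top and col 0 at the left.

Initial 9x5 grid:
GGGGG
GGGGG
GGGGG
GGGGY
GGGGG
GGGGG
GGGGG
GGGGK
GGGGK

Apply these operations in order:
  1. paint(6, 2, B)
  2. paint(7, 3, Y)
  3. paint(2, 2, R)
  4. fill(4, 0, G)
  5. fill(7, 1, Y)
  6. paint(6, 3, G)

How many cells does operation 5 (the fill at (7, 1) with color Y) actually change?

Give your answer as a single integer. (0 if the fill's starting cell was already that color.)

Answer: 39

Derivation:
After op 1 paint(6,2,B):
GGGGG
GGGGG
GGGGG
GGGGY
GGGGG
GGGGG
GGBGG
GGGGK
GGGGK
After op 2 paint(7,3,Y):
GGGGG
GGGGG
GGGGG
GGGGY
GGGGG
GGGGG
GGBGG
GGGYK
GGGGK
After op 3 paint(2,2,R):
GGGGG
GGGGG
GGRGG
GGGGY
GGGGG
GGGGG
GGBGG
GGGYK
GGGGK
After op 4 fill(4,0,G) [0 cells changed]:
GGGGG
GGGGG
GGRGG
GGGGY
GGGGG
GGGGG
GGBGG
GGGYK
GGGGK
After op 5 fill(7,1,Y) [39 cells changed]:
YYYYY
YYYYY
YYRYY
YYYYY
YYYYY
YYYYY
YYBYY
YYYYK
YYYYK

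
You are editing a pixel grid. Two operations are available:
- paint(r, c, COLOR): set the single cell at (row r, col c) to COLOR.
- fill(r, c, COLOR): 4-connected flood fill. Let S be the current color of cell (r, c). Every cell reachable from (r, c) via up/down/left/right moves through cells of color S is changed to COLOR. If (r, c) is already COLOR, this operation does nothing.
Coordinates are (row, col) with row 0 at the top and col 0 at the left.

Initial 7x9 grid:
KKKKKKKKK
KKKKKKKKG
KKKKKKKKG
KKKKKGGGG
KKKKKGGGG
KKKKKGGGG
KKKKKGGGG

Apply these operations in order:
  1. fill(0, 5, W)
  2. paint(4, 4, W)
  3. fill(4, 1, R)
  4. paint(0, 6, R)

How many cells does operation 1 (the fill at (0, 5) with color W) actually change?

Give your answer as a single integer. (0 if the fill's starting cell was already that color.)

Answer: 45

Derivation:
After op 1 fill(0,5,W) [45 cells changed]:
WWWWWWWWW
WWWWWWWWG
WWWWWWWWG
WWWWWGGGG
WWWWWGGGG
WWWWWGGGG
WWWWWGGGG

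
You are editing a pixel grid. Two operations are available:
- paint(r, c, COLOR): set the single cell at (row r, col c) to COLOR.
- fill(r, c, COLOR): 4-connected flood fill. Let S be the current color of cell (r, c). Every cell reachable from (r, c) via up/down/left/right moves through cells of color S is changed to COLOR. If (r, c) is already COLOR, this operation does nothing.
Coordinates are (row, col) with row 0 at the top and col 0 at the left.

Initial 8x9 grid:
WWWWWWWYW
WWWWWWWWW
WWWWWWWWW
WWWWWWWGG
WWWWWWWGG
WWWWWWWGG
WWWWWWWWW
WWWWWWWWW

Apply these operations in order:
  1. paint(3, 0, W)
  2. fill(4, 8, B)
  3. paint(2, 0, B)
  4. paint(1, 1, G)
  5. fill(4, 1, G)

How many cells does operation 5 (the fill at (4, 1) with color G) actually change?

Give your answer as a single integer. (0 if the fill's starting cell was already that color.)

After op 1 paint(3,0,W):
WWWWWWWYW
WWWWWWWWW
WWWWWWWWW
WWWWWWWGG
WWWWWWWGG
WWWWWWWGG
WWWWWWWWW
WWWWWWWWW
After op 2 fill(4,8,B) [6 cells changed]:
WWWWWWWYW
WWWWWWWWW
WWWWWWWWW
WWWWWWWBB
WWWWWWWBB
WWWWWWWBB
WWWWWWWWW
WWWWWWWWW
After op 3 paint(2,0,B):
WWWWWWWYW
WWWWWWWWW
BWWWWWWWW
WWWWWWWBB
WWWWWWWBB
WWWWWWWBB
WWWWWWWWW
WWWWWWWWW
After op 4 paint(1,1,G):
WWWWWWWYW
WGWWWWWWW
BWWWWWWWW
WWWWWWWBB
WWWWWWWBB
WWWWWWWBB
WWWWWWWWW
WWWWWWWWW
After op 5 fill(4,1,G) [63 cells changed]:
GGGGGGGYG
GGGGGGGGG
BGGGGGGGG
GGGGGGGBB
GGGGGGGBB
GGGGGGGBB
GGGGGGGGG
GGGGGGGGG

Answer: 63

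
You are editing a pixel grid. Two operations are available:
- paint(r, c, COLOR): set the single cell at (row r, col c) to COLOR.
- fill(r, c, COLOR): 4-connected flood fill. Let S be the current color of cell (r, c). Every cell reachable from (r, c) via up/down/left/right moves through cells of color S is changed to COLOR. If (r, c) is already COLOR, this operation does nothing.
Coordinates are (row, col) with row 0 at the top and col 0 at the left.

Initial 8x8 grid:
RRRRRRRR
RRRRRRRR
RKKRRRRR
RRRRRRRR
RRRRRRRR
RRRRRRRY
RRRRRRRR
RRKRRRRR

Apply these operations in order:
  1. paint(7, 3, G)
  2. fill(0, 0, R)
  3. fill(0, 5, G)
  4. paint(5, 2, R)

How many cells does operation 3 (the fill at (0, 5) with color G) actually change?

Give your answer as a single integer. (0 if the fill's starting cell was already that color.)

Answer: 59

Derivation:
After op 1 paint(7,3,G):
RRRRRRRR
RRRRRRRR
RKKRRRRR
RRRRRRRR
RRRRRRRR
RRRRRRRY
RRRRRRRR
RRKGRRRR
After op 2 fill(0,0,R) [0 cells changed]:
RRRRRRRR
RRRRRRRR
RKKRRRRR
RRRRRRRR
RRRRRRRR
RRRRRRRY
RRRRRRRR
RRKGRRRR
After op 3 fill(0,5,G) [59 cells changed]:
GGGGGGGG
GGGGGGGG
GKKGGGGG
GGGGGGGG
GGGGGGGG
GGGGGGGY
GGGGGGGG
GGKGGGGG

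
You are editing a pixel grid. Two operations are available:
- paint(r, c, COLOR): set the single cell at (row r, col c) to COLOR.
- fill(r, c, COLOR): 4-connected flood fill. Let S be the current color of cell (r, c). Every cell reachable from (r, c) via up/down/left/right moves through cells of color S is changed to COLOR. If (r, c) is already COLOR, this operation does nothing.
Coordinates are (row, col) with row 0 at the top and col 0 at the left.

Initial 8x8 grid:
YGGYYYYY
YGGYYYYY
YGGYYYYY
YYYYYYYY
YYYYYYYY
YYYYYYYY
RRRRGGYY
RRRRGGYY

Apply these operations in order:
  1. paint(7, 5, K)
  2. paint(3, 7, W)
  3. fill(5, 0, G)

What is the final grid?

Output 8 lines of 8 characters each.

After op 1 paint(7,5,K):
YGGYYYYY
YGGYYYYY
YGGYYYYY
YYYYYYYY
YYYYYYYY
YYYYYYYY
RRRRGGYY
RRRRGKYY
After op 2 paint(3,7,W):
YGGYYYYY
YGGYYYYY
YGGYYYYY
YYYYYYYW
YYYYYYYY
YYYYYYYY
RRRRGGYY
RRRRGKYY
After op 3 fill(5,0,G) [45 cells changed]:
GGGGGGGG
GGGGGGGG
GGGGGGGG
GGGGGGGW
GGGGGGGG
GGGGGGGG
RRRRGGGG
RRRRGKGG

Answer: GGGGGGGG
GGGGGGGG
GGGGGGGG
GGGGGGGW
GGGGGGGG
GGGGGGGG
RRRRGGGG
RRRRGKGG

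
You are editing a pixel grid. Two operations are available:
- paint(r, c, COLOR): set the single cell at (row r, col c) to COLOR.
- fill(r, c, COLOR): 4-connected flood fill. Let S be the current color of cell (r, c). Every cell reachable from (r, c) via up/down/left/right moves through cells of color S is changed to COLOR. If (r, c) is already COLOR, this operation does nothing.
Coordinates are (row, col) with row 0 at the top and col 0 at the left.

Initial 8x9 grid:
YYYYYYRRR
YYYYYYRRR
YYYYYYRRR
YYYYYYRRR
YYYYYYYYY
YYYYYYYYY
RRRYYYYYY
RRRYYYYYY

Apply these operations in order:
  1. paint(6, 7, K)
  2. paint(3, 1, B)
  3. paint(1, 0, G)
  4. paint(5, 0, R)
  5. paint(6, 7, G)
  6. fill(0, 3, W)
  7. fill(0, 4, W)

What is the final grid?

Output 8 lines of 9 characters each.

Answer: WWWWWWRRR
GWWWWWRRR
WWWWWWRRR
WBWWWWRRR
WWWWWWWWW
RWWWWWWWW
RRRWWWWGW
RRRWWWWWW

Derivation:
After op 1 paint(6,7,K):
YYYYYYRRR
YYYYYYRRR
YYYYYYRRR
YYYYYYRRR
YYYYYYYYY
YYYYYYYYY
RRRYYYYKY
RRRYYYYYY
After op 2 paint(3,1,B):
YYYYYYRRR
YYYYYYRRR
YYYYYYRRR
YBYYYYRRR
YYYYYYYYY
YYYYYYYYY
RRRYYYYKY
RRRYYYYYY
After op 3 paint(1,0,G):
YYYYYYRRR
GYYYYYRRR
YYYYYYRRR
YBYYYYRRR
YYYYYYYYY
YYYYYYYYY
RRRYYYYKY
RRRYYYYYY
After op 4 paint(5,0,R):
YYYYYYRRR
GYYYYYRRR
YYYYYYRRR
YBYYYYRRR
YYYYYYYYY
RYYYYYYYY
RRRYYYYKY
RRRYYYYYY
After op 5 paint(6,7,G):
YYYYYYRRR
GYYYYYRRR
YYYYYYRRR
YBYYYYRRR
YYYYYYYYY
RYYYYYYYY
RRRYYYYGY
RRRYYYYYY
After op 6 fill(0,3,W) [50 cells changed]:
WWWWWWRRR
GWWWWWRRR
WWWWWWRRR
WBWWWWRRR
WWWWWWWWW
RWWWWWWWW
RRRWWWWGW
RRRWWWWWW
After op 7 fill(0,4,W) [0 cells changed]:
WWWWWWRRR
GWWWWWRRR
WWWWWWRRR
WBWWWWRRR
WWWWWWWWW
RWWWWWWWW
RRRWWWWGW
RRRWWWWWW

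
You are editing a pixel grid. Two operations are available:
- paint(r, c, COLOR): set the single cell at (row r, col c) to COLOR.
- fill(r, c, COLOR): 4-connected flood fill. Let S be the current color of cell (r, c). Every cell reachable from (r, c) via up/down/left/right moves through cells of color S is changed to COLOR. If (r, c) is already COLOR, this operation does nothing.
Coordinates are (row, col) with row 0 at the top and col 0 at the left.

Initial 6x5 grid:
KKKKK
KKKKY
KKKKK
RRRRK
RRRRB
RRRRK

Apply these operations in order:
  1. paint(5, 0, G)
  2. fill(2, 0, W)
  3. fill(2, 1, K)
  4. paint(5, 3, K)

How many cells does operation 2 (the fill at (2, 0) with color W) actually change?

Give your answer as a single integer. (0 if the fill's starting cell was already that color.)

Answer: 15

Derivation:
After op 1 paint(5,0,G):
KKKKK
KKKKY
KKKKK
RRRRK
RRRRB
GRRRK
After op 2 fill(2,0,W) [15 cells changed]:
WWWWW
WWWWY
WWWWW
RRRRW
RRRRB
GRRRK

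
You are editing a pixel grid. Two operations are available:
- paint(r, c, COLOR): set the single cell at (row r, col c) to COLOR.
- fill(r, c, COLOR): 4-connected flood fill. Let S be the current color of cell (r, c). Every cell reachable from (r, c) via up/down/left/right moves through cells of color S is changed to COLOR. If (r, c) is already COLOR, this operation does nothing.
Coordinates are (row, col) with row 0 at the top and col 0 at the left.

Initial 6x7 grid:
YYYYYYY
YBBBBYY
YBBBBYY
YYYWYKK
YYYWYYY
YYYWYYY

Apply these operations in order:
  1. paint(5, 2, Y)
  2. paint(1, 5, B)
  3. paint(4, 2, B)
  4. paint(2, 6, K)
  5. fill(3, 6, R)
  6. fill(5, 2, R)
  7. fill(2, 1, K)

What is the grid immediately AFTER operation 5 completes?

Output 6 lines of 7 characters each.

Answer: YYYYYYY
YBBBBBY
YBBBBYR
YYYWYRR
YYBWYYY
YYYWYYY

Derivation:
After op 1 paint(5,2,Y):
YYYYYYY
YBBBBYY
YBBBBYY
YYYWYKK
YYYWYYY
YYYWYYY
After op 2 paint(1,5,B):
YYYYYYY
YBBBBBY
YBBBBYY
YYYWYKK
YYYWYYY
YYYWYYY
After op 3 paint(4,2,B):
YYYYYYY
YBBBBBY
YBBBBYY
YYYWYKK
YYBWYYY
YYYWYYY
After op 4 paint(2,6,K):
YYYYYYY
YBBBBBY
YBBBBYK
YYYWYKK
YYBWYYY
YYYWYYY
After op 5 fill(3,6,R) [3 cells changed]:
YYYYYYY
YBBBBBY
YBBBBYR
YYYWYRR
YYBWYYY
YYYWYYY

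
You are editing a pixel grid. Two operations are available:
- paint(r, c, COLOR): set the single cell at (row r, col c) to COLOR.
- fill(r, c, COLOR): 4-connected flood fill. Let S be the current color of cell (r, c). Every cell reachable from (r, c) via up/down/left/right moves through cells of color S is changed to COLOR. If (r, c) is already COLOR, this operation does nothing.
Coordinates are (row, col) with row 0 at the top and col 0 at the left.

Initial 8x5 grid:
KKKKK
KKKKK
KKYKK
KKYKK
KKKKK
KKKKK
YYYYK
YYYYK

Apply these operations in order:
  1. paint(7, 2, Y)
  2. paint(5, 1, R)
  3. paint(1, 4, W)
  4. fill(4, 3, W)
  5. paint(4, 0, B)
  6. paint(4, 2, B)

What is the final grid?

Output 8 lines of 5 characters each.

After op 1 paint(7,2,Y):
KKKKK
KKKKK
KKYKK
KKYKK
KKKKK
KKKKK
YYYYK
YYYYK
After op 2 paint(5,1,R):
KKKKK
KKKKK
KKYKK
KKYKK
KKKKK
KRKKK
YYYYK
YYYYK
After op 3 paint(1,4,W):
KKKKK
KKKKW
KKYKK
KKYKK
KKKKK
KRKKK
YYYYK
YYYYK
After op 4 fill(4,3,W) [28 cells changed]:
WWWWW
WWWWW
WWYWW
WWYWW
WWWWW
WRWWW
YYYYW
YYYYW
After op 5 paint(4,0,B):
WWWWW
WWWWW
WWYWW
WWYWW
BWWWW
WRWWW
YYYYW
YYYYW
After op 6 paint(4,2,B):
WWWWW
WWWWW
WWYWW
WWYWW
BWBWW
WRWWW
YYYYW
YYYYW

Answer: WWWWW
WWWWW
WWYWW
WWYWW
BWBWW
WRWWW
YYYYW
YYYYW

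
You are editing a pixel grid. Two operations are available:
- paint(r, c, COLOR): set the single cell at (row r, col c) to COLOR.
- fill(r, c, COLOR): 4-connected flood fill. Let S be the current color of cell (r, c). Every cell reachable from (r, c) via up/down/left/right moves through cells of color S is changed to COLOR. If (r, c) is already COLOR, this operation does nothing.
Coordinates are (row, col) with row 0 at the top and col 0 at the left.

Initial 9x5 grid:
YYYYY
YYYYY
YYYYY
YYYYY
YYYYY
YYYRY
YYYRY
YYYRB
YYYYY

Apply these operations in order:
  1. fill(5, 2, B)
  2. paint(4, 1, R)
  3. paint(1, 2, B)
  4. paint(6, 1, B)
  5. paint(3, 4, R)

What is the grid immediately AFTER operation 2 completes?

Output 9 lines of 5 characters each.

Answer: BBBBB
BBBBB
BBBBB
BBBBB
BRBBB
BBBRB
BBBRB
BBBRB
BBBBB

Derivation:
After op 1 fill(5,2,B) [41 cells changed]:
BBBBB
BBBBB
BBBBB
BBBBB
BBBBB
BBBRB
BBBRB
BBBRB
BBBBB
After op 2 paint(4,1,R):
BBBBB
BBBBB
BBBBB
BBBBB
BRBBB
BBBRB
BBBRB
BBBRB
BBBBB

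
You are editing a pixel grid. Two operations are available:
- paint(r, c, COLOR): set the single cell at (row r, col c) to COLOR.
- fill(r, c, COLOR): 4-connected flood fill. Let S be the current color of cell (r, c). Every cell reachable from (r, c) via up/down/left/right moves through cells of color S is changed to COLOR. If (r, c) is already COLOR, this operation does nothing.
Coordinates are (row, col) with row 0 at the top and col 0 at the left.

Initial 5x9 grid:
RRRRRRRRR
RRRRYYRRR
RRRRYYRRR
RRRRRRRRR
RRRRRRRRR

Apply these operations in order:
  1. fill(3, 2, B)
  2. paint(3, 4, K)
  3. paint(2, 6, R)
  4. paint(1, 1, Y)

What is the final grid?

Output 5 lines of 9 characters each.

After op 1 fill(3,2,B) [41 cells changed]:
BBBBBBBBB
BBBBYYBBB
BBBBYYBBB
BBBBBBBBB
BBBBBBBBB
After op 2 paint(3,4,K):
BBBBBBBBB
BBBBYYBBB
BBBBYYBBB
BBBBKBBBB
BBBBBBBBB
After op 3 paint(2,6,R):
BBBBBBBBB
BBBBYYBBB
BBBBYYRBB
BBBBKBBBB
BBBBBBBBB
After op 4 paint(1,1,Y):
BBBBBBBBB
BYBBYYBBB
BBBBYYRBB
BBBBKBBBB
BBBBBBBBB

Answer: BBBBBBBBB
BYBBYYBBB
BBBBYYRBB
BBBBKBBBB
BBBBBBBBB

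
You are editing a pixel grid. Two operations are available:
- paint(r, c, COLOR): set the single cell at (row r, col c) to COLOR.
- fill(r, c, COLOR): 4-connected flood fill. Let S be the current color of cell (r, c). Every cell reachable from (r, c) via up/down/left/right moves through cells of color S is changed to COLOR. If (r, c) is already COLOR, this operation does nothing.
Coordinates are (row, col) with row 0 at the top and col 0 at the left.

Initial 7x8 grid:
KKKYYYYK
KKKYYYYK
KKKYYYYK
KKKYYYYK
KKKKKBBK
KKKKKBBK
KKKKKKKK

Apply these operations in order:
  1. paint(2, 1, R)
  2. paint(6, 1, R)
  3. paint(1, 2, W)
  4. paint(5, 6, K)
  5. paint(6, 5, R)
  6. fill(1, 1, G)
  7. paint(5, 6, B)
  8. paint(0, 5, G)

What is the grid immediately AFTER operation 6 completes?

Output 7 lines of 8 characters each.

Answer: GGGYYYYK
GGWYYYYK
GRGYYYYK
GGGYYYYK
GGGGGBBK
GGGGGBKK
GRGGGRKK

Derivation:
After op 1 paint(2,1,R):
KKKYYYYK
KKKYYYYK
KRKYYYYK
KKKYYYYK
KKKKKBBK
KKKKKBBK
KKKKKKKK
After op 2 paint(6,1,R):
KKKYYYYK
KKKYYYYK
KRKYYYYK
KKKYYYYK
KKKKKBBK
KKKKKBBK
KRKKKKKK
After op 3 paint(1,2,W):
KKKYYYYK
KKWYYYYK
KRKYYYYK
KKKYYYYK
KKKKKBBK
KKKKKBBK
KRKKKKKK
After op 4 paint(5,6,K):
KKKYYYYK
KKWYYYYK
KRKYYYYK
KKKYYYYK
KKKKKBBK
KKKKKBKK
KRKKKKKK
After op 5 paint(6,5,R):
KKKYYYYK
KKWYYYYK
KRKYYYYK
KKKYYYYK
KKKKKBBK
KKKKKBKK
KRKKKRKK
After op 6 fill(1,1,G) [24 cells changed]:
GGGYYYYK
GGWYYYYK
GRGYYYYK
GGGYYYYK
GGGGGBBK
GGGGGBKK
GRGGGRKK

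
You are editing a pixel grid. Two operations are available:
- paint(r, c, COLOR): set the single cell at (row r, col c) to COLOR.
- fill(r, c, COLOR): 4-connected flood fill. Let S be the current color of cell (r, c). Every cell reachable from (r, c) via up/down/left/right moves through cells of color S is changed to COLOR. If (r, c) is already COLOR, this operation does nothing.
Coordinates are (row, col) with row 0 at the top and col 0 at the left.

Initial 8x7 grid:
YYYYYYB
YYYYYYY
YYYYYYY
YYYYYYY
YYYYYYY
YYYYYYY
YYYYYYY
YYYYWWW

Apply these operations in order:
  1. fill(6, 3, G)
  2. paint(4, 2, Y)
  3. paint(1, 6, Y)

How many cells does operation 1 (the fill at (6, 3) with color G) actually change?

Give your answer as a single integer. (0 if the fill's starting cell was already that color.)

After op 1 fill(6,3,G) [52 cells changed]:
GGGGGGB
GGGGGGG
GGGGGGG
GGGGGGG
GGGGGGG
GGGGGGG
GGGGGGG
GGGGWWW

Answer: 52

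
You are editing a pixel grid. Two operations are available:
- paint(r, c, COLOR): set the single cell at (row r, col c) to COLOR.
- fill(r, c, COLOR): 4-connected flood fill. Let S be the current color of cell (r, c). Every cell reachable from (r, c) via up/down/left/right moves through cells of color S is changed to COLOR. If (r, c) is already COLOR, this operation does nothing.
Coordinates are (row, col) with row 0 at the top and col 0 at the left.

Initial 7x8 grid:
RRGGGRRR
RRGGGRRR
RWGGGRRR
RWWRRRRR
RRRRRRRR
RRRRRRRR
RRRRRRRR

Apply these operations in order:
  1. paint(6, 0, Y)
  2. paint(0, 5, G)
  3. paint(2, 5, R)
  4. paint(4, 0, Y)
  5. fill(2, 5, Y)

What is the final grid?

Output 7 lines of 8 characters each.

Answer: RRGGGGYY
RRGGGYYY
RWGGGYYY
RWWYYYYY
YYYYYYYY
YYYYYYYY
YYYYYYYY

Derivation:
After op 1 paint(6,0,Y):
RRGGGRRR
RRGGGRRR
RWGGGRRR
RWWRRRRR
RRRRRRRR
RRRRRRRR
YRRRRRRR
After op 2 paint(0,5,G):
RRGGGGRR
RRGGGRRR
RWGGGRRR
RWWRRRRR
RRRRRRRR
RRRRRRRR
YRRRRRRR
After op 3 paint(2,5,R):
RRGGGGRR
RRGGGRRR
RWGGGRRR
RWWRRRRR
RRRRRRRR
RRRRRRRR
YRRRRRRR
After op 4 paint(4,0,Y):
RRGGGGRR
RRGGGRRR
RWGGGRRR
RWWRRRRR
YRRRRRRR
RRRRRRRR
YRRRRRRR
After op 5 fill(2,5,Y) [35 cells changed]:
RRGGGGYY
RRGGGYYY
RWGGGYYY
RWWYYYYY
YYYYYYYY
YYYYYYYY
YYYYYYYY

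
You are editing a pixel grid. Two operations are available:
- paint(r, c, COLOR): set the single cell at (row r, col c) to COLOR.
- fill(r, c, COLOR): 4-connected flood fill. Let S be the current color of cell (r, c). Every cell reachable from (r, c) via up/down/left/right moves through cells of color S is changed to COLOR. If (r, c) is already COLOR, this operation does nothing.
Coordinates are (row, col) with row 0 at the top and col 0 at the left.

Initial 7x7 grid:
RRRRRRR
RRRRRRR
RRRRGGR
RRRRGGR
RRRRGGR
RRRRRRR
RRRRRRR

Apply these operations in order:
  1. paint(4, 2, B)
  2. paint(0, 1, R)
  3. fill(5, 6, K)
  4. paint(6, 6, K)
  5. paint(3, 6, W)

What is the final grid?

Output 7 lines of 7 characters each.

After op 1 paint(4,2,B):
RRRRRRR
RRRRRRR
RRRRGGR
RRRRGGR
RRBRGGR
RRRRRRR
RRRRRRR
After op 2 paint(0,1,R):
RRRRRRR
RRRRRRR
RRRRGGR
RRRRGGR
RRBRGGR
RRRRRRR
RRRRRRR
After op 3 fill(5,6,K) [42 cells changed]:
KKKKKKK
KKKKKKK
KKKKGGK
KKKKGGK
KKBKGGK
KKKKKKK
KKKKKKK
After op 4 paint(6,6,K):
KKKKKKK
KKKKKKK
KKKKGGK
KKKKGGK
KKBKGGK
KKKKKKK
KKKKKKK
After op 5 paint(3,6,W):
KKKKKKK
KKKKKKK
KKKKGGK
KKKKGGW
KKBKGGK
KKKKKKK
KKKKKKK

Answer: KKKKKKK
KKKKKKK
KKKKGGK
KKKKGGW
KKBKGGK
KKKKKKK
KKKKKKK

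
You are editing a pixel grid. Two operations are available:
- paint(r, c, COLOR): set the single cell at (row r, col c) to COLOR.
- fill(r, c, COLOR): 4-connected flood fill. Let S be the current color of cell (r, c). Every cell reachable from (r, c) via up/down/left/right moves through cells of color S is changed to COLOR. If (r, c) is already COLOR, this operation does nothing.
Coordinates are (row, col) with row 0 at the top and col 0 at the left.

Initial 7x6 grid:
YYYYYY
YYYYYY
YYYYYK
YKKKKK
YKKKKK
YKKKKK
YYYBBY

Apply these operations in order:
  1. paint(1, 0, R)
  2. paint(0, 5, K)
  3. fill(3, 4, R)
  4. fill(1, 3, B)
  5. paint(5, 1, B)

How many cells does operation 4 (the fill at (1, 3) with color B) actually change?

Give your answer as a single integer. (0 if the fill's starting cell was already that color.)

Answer: 21

Derivation:
After op 1 paint(1,0,R):
YYYYYY
RYYYYY
YYYYYK
YKKKKK
YKKKKK
YKKKKK
YYYBBY
After op 2 paint(0,5,K):
YYYYYK
RYYYYY
YYYYYK
YKKKKK
YKKKKK
YKKKKK
YYYBBY
After op 3 fill(3,4,R) [16 cells changed]:
YYYYYK
RYYYYY
YYYYYR
YRRRRR
YRRRRR
YRRRRR
YYYBBY
After op 4 fill(1,3,B) [21 cells changed]:
BBBBBK
RBBBBB
BBBBBR
BRRRRR
BRRRRR
BRRRRR
BBBBBY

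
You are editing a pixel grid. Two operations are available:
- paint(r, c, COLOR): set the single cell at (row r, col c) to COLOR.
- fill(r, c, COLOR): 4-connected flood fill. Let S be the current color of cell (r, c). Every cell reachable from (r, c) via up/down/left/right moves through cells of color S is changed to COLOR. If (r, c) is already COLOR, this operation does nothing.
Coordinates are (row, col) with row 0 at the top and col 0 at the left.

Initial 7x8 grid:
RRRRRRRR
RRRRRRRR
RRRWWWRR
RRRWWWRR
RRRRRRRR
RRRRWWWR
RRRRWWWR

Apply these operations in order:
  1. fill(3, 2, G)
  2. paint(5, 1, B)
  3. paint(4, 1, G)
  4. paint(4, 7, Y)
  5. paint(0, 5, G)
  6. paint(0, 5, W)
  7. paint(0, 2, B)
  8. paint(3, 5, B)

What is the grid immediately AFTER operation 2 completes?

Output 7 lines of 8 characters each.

After op 1 fill(3,2,G) [44 cells changed]:
GGGGGGGG
GGGGGGGG
GGGWWWGG
GGGWWWGG
GGGGGGGG
GGGGWWWG
GGGGWWWG
After op 2 paint(5,1,B):
GGGGGGGG
GGGGGGGG
GGGWWWGG
GGGWWWGG
GGGGGGGG
GBGGWWWG
GGGGWWWG

Answer: GGGGGGGG
GGGGGGGG
GGGWWWGG
GGGWWWGG
GGGGGGGG
GBGGWWWG
GGGGWWWG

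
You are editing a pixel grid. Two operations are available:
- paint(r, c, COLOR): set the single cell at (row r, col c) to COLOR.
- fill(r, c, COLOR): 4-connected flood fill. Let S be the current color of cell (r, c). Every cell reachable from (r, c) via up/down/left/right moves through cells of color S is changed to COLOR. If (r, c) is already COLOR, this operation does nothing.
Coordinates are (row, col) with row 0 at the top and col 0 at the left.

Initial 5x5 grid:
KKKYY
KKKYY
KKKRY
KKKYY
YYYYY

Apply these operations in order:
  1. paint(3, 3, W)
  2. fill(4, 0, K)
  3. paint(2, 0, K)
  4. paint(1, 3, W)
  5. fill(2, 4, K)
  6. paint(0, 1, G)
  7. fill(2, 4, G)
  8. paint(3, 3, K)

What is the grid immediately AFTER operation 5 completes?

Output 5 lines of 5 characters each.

Answer: KKKKK
KKKWK
KKKRK
KKKWK
KKKKK

Derivation:
After op 1 paint(3,3,W):
KKKYY
KKKYY
KKKRY
KKKWY
YYYYY
After op 2 fill(4,0,K) [11 cells changed]:
KKKKK
KKKKK
KKKRK
KKKWK
KKKKK
After op 3 paint(2,0,K):
KKKKK
KKKKK
KKKRK
KKKWK
KKKKK
After op 4 paint(1,3,W):
KKKKK
KKKWK
KKKRK
KKKWK
KKKKK
After op 5 fill(2,4,K) [0 cells changed]:
KKKKK
KKKWK
KKKRK
KKKWK
KKKKK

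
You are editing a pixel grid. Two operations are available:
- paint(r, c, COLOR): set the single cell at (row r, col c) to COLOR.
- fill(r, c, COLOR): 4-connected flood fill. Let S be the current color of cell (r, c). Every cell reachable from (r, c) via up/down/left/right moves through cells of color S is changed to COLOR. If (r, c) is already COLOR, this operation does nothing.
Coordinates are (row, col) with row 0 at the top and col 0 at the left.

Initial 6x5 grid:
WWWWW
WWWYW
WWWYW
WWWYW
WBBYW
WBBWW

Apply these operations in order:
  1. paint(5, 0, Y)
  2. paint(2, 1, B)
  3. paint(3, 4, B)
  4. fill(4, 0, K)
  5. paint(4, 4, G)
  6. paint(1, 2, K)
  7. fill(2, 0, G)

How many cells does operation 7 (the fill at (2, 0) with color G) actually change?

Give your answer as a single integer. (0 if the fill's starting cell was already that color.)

After op 1 paint(5,0,Y):
WWWWW
WWWYW
WWWYW
WWWYW
WBBYW
YBBWW
After op 2 paint(2,1,B):
WWWWW
WWWYW
WBWYW
WWWYW
WBBYW
YBBWW
After op 3 paint(3,4,B):
WWWWW
WWWYW
WBWYW
WWWYB
WBBYW
YBBWW
After op 4 fill(4,0,K) [16 cells changed]:
KKKKK
KKKYK
KBKYK
KKKYB
KBBYW
YBBWW
After op 5 paint(4,4,G):
KKKKK
KKKYK
KBKYK
KKKYB
KBBYG
YBBWW
After op 6 paint(1,2,K):
KKKKK
KKKYK
KBKYK
KKKYB
KBBYG
YBBWW
After op 7 fill(2,0,G) [16 cells changed]:
GGGGG
GGGYG
GBGYG
GGGYB
GBBYG
YBBWW

Answer: 16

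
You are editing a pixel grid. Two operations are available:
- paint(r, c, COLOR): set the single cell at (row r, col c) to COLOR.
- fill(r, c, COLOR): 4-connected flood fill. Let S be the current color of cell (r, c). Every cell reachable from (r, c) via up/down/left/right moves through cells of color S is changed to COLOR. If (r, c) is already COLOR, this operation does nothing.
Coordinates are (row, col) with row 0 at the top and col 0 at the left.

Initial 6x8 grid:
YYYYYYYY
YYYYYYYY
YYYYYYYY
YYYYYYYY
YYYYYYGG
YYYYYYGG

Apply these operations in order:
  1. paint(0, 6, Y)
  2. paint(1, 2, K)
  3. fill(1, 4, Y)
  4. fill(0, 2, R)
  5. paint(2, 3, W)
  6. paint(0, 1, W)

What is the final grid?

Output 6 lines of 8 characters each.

After op 1 paint(0,6,Y):
YYYYYYYY
YYYYYYYY
YYYYYYYY
YYYYYYYY
YYYYYYGG
YYYYYYGG
After op 2 paint(1,2,K):
YYYYYYYY
YYKYYYYY
YYYYYYYY
YYYYYYYY
YYYYYYGG
YYYYYYGG
After op 3 fill(1,4,Y) [0 cells changed]:
YYYYYYYY
YYKYYYYY
YYYYYYYY
YYYYYYYY
YYYYYYGG
YYYYYYGG
After op 4 fill(0,2,R) [43 cells changed]:
RRRRRRRR
RRKRRRRR
RRRRRRRR
RRRRRRRR
RRRRRRGG
RRRRRRGG
After op 5 paint(2,3,W):
RRRRRRRR
RRKRRRRR
RRRWRRRR
RRRRRRRR
RRRRRRGG
RRRRRRGG
After op 6 paint(0,1,W):
RWRRRRRR
RRKRRRRR
RRRWRRRR
RRRRRRRR
RRRRRRGG
RRRRRRGG

Answer: RWRRRRRR
RRKRRRRR
RRRWRRRR
RRRRRRRR
RRRRRRGG
RRRRRRGG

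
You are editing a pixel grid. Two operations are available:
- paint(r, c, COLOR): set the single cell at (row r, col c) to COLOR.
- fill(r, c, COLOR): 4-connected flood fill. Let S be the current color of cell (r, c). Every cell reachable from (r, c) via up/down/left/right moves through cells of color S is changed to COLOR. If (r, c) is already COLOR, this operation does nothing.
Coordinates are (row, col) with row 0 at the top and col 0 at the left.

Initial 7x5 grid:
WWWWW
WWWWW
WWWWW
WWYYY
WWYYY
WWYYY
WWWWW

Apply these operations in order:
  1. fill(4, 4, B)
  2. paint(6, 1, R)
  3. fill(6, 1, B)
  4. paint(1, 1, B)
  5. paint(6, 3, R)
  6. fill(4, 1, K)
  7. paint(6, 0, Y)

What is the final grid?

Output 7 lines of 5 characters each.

Answer: KKKKK
KBKKK
KKKKK
KKBBB
KKBBB
KKBBB
YBWRW

Derivation:
After op 1 fill(4,4,B) [9 cells changed]:
WWWWW
WWWWW
WWWWW
WWBBB
WWBBB
WWBBB
WWWWW
After op 2 paint(6,1,R):
WWWWW
WWWWW
WWWWW
WWBBB
WWBBB
WWBBB
WRWWW
After op 3 fill(6,1,B) [1 cells changed]:
WWWWW
WWWWW
WWWWW
WWBBB
WWBBB
WWBBB
WBWWW
After op 4 paint(1,1,B):
WWWWW
WBWWW
WWWWW
WWBBB
WWBBB
WWBBB
WBWWW
After op 5 paint(6,3,R):
WWWWW
WBWWW
WWWWW
WWBBB
WWBBB
WWBBB
WBWRW
After op 6 fill(4,1,K) [21 cells changed]:
KKKKK
KBKKK
KKKKK
KKBBB
KKBBB
KKBBB
KBWRW
After op 7 paint(6,0,Y):
KKKKK
KBKKK
KKKKK
KKBBB
KKBBB
KKBBB
YBWRW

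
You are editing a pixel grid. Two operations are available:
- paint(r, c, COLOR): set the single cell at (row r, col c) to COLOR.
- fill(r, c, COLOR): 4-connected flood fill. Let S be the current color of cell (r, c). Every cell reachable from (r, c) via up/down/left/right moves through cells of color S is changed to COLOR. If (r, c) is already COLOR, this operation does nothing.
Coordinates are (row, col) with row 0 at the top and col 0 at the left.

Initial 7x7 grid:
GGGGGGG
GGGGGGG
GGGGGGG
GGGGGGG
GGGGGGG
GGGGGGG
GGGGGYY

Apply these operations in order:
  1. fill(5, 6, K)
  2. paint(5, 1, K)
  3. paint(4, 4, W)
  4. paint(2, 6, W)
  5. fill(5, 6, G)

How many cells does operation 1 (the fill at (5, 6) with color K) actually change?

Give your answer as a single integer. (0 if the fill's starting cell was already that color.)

After op 1 fill(5,6,K) [47 cells changed]:
KKKKKKK
KKKKKKK
KKKKKKK
KKKKKKK
KKKKKKK
KKKKKKK
KKKKKYY

Answer: 47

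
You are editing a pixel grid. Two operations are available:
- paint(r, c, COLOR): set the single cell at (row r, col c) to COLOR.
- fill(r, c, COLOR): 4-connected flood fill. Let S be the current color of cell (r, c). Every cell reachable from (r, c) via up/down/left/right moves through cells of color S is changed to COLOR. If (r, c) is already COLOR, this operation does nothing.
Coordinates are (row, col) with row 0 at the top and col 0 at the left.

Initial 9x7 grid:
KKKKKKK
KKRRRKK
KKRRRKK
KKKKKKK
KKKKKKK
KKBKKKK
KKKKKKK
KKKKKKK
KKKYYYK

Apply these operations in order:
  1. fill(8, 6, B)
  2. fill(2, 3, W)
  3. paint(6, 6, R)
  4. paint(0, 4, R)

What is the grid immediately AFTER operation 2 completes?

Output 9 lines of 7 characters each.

Answer: BBBBBBB
BBWWWBB
BBWWWBB
BBBBBBB
BBBBBBB
BBBBBBB
BBBBBBB
BBBBBBB
BBBYYYB

Derivation:
After op 1 fill(8,6,B) [53 cells changed]:
BBBBBBB
BBRRRBB
BBRRRBB
BBBBBBB
BBBBBBB
BBBBBBB
BBBBBBB
BBBBBBB
BBBYYYB
After op 2 fill(2,3,W) [6 cells changed]:
BBBBBBB
BBWWWBB
BBWWWBB
BBBBBBB
BBBBBBB
BBBBBBB
BBBBBBB
BBBBBBB
BBBYYYB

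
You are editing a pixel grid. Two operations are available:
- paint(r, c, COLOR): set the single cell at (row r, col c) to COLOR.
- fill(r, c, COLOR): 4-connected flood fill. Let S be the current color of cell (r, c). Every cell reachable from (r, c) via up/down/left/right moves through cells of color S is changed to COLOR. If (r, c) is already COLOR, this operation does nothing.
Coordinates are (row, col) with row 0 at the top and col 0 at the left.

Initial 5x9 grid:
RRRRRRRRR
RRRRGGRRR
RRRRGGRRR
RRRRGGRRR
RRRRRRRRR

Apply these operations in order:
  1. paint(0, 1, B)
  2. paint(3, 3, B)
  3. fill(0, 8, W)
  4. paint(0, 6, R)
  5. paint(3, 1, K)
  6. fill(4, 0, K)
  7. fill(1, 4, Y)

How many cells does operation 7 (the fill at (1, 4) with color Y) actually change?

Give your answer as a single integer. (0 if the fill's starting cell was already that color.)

After op 1 paint(0,1,B):
RBRRRRRRR
RRRRGGRRR
RRRRGGRRR
RRRRGGRRR
RRRRRRRRR
After op 2 paint(3,3,B):
RBRRRRRRR
RRRRGGRRR
RRRRGGRRR
RRRBGGRRR
RRRRRRRRR
After op 3 fill(0,8,W) [37 cells changed]:
WBWWWWWWW
WWWWGGWWW
WWWWGGWWW
WWWBGGWWW
WWWWWWWWW
After op 4 paint(0,6,R):
WBWWWWRWW
WWWWGGWWW
WWWWGGWWW
WWWBGGWWW
WWWWWWWWW
After op 5 paint(3,1,K):
WBWWWWRWW
WWWWGGWWW
WWWWGGWWW
WKWBGGWWW
WWWWWWWWW
After op 6 fill(4,0,K) [35 cells changed]:
KBKKKKRKK
KKKKGGKKK
KKKKGGKKK
KKKBGGKKK
KKKKKKKKK
After op 7 fill(1,4,Y) [6 cells changed]:
KBKKKKRKK
KKKKYYKKK
KKKKYYKKK
KKKBYYKKK
KKKKKKKKK

Answer: 6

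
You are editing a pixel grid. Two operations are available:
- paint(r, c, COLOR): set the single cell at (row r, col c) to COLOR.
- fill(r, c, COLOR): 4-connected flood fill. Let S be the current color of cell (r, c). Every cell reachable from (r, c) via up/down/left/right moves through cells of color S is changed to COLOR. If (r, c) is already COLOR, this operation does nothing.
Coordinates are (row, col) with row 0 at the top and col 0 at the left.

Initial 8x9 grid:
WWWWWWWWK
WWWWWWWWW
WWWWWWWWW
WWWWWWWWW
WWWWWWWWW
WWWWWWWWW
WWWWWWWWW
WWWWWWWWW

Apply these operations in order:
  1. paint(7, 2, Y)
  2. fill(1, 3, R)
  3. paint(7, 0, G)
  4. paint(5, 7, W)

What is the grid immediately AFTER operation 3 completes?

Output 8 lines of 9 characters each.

Answer: RRRRRRRRK
RRRRRRRRR
RRRRRRRRR
RRRRRRRRR
RRRRRRRRR
RRRRRRRRR
RRRRRRRRR
GRYRRRRRR

Derivation:
After op 1 paint(7,2,Y):
WWWWWWWWK
WWWWWWWWW
WWWWWWWWW
WWWWWWWWW
WWWWWWWWW
WWWWWWWWW
WWWWWWWWW
WWYWWWWWW
After op 2 fill(1,3,R) [70 cells changed]:
RRRRRRRRK
RRRRRRRRR
RRRRRRRRR
RRRRRRRRR
RRRRRRRRR
RRRRRRRRR
RRRRRRRRR
RRYRRRRRR
After op 3 paint(7,0,G):
RRRRRRRRK
RRRRRRRRR
RRRRRRRRR
RRRRRRRRR
RRRRRRRRR
RRRRRRRRR
RRRRRRRRR
GRYRRRRRR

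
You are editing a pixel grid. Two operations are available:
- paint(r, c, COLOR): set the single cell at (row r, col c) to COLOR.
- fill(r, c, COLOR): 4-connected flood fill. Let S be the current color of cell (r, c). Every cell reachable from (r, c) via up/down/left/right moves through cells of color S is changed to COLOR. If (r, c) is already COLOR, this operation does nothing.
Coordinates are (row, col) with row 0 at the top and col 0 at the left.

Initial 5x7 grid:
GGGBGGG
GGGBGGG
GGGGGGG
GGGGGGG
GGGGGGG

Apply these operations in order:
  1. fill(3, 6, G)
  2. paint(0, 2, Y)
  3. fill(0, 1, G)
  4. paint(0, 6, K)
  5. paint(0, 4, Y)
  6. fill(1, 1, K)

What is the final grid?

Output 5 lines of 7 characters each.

After op 1 fill(3,6,G) [0 cells changed]:
GGGBGGG
GGGBGGG
GGGGGGG
GGGGGGG
GGGGGGG
After op 2 paint(0,2,Y):
GGYBGGG
GGGBGGG
GGGGGGG
GGGGGGG
GGGGGGG
After op 3 fill(0,1,G) [0 cells changed]:
GGYBGGG
GGGBGGG
GGGGGGG
GGGGGGG
GGGGGGG
After op 4 paint(0,6,K):
GGYBGGK
GGGBGGG
GGGGGGG
GGGGGGG
GGGGGGG
After op 5 paint(0,4,Y):
GGYBYGK
GGGBGGG
GGGGGGG
GGGGGGG
GGGGGGG
After op 6 fill(1,1,K) [30 cells changed]:
KKYBYKK
KKKBKKK
KKKKKKK
KKKKKKK
KKKKKKK

Answer: KKYBYKK
KKKBKKK
KKKKKKK
KKKKKKK
KKKKKKK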